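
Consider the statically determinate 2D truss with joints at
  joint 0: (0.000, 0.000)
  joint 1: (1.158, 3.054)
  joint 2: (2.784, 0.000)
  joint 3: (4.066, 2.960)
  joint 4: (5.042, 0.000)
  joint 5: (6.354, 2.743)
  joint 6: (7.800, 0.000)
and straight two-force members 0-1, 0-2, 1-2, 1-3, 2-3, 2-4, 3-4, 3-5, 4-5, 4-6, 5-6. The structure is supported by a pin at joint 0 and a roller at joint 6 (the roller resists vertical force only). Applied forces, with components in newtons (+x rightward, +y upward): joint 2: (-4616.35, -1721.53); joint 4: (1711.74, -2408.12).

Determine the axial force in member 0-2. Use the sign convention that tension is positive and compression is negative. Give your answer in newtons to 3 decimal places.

-2161.972

N=7 nodes, M=11 members, R=3 reactions → 2N=14, M+R=14
member 0 (0-1): L=3.2662, (cx,cy)=(0.3545,0.9350)
member 1 (0-2): L=2.7840, (cx,cy)=(1.0000,0.0000)
member 2 (1-2): L=3.4599, (cx,cy)=(0.4700,-0.8827)
member 3 (1-3): L=2.9095, (cx,cy)=(0.9995,-0.0323)
member 4 (2-3): L=3.2257, (cx,cy)=(0.3974,0.9176)
member 5 (2-4): L=2.2580, (cx,cy)=(1.0000,0.0000)
member 6 (3-4): L=3.1168, (cx,cy)=(0.3131,-0.9497)
member 7 (3-5): L=2.2983, (cx,cy)=(0.9955,-0.0944)
member 8 (4-5): L=3.0406, (cx,cy)=(0.4315,0.9021)
member 9 (4-6): L=2.7580, (cx,cy)=(1.0000,0.0000)
member 10 (5-6): L=3.1008, (cx,cy)=(0.4663,-0.8846)
solve A·x = −loads:
  F[0-1] = -2094.6310 N (compression)
  F[0-2] = -2161.9723 N (compression)
  F[1-2] = +2285.3878 N (tension)
  F[1-3] = -1817.6230 N (compression)
  F[2-3] = -322.3039 N (compression)
  F[2-4] = +3656.5085 N (tension)
  F[3-4] = +458.1275 N (tension)
  F[3-5] = -2097.6002 N (compression)
  F[4-5] = +2187.1142 N (tension)
  F[4-6] = +1144.5105 N (tension)
  F[5-6] = -2454.2869 N (compression)
  Rx@0 = +2904.6100 N
  Ry@0 = +1958.5627 N
  Ry@6 = +2171.0873 N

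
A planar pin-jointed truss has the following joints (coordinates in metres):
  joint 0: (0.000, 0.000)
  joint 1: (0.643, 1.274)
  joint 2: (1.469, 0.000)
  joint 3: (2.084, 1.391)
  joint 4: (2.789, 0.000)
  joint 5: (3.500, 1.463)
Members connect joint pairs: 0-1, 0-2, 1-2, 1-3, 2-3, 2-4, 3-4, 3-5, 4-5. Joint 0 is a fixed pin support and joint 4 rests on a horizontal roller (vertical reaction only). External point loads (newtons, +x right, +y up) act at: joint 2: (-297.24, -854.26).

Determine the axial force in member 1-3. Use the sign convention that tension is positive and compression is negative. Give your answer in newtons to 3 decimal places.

-444.339

N=6 nodes, M=9 members, R=3 reactions → 2N=12, M+R=12
member 0 (0-1): L=1.4271, (cx,cy)=(0.4506,0.8927)
member 1 (0-2): L=1.4690, (cx,cy)=(1.0000,0.0000)
member 2 (1-2): L=1.5183, (cx,cy)=(0.5440,-0.8391)
member 3 (1-3): L=1.4457, (cx,cy)=(0.9967,0.0809)
member 4 (2-3): L=1.5209, (cx,cy)=(0.4044,0.9146)
member 5 (2-4): L=1.3200, (cx,cy)=(1.0000,0.0000)
member 6 (3-4): L=1.5595, (cx,cy)=(0.4521,-0.8920)
member 7 (3-5): L=1.4178, (cx,cy)=(0.9987,0.0508)
member 8 (4-5): L=1.6266, (cx,cy)=(0.4371,0.8994)
solve A·x = −loads:
  F[0-1] = -452.8881 N (compression)
  F[0-2] = -93.1804 N (compression)
  F[1-2] = +438.9975 N (tension)
  F[1-3] = -444.3385 N (compression)
  F[2-3] = +531.2817 N (tension)
  F[2-4] = +228.0475 N (tension)
  F[3-4] = -504.4401 N (compression)
  F[3-5] = -0.0000 N (compression)
  F[4-5] = -0.0000 N (compression)
  Rx@0 = +297.2400 N
  Ry@0 = +404.3109 N
  Ry@4 = +449.9491 N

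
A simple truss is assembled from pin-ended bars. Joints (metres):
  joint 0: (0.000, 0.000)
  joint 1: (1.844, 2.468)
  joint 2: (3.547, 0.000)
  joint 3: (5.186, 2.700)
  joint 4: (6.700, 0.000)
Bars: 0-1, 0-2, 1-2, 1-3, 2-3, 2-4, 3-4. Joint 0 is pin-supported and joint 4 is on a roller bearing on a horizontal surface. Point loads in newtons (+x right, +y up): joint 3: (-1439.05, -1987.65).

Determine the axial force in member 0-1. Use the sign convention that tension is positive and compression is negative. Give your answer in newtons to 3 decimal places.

N=5 nodes, M=7 members, R=3 reactions → 2N=10, M+R=10
member 0 (0-1): L=3.0808, (cx,cy)=(0.5985,0.8011)
member 1 (0-2): L=3.5470, (cx,cy)=(1.0000,0.0000)
member 2 (1-2): L=2.9985, (cx,cy)=(0.5679,-0.8231)
member 3 (1-3): L=3.3500, (cx,cy)=(0.9976,0.0693)
member 4 (2-3): L=3.1585, (cx,cy)=(0.5189,0.8548)
member 5 (2-4): L=3.1530, (cx,cy)=(1.0000,0.0000)
member 6 (3-4): L=3.0955, (cx,cy)=(0.4891,-0.8722)
solve A·x = −loads:
  F[0-1] = -1284.5824 N (compression)
  F[0-2] = -670.1698 N (compression)
  F[1-2] = +1131.2426 N (tension)
  F[1-3] = -1414.7585 N (compression)
  F[2-3] = -1089.2128 N (compression)
  F[2-4] = +537.5175 N (tension)
  F[3-4] = -1099.0040 N (compression)
  Rx@0 = +1439.0500 N
  Ry@0 = +1029.0652 N
  Ry@4 = +958.5848 N

-1284.582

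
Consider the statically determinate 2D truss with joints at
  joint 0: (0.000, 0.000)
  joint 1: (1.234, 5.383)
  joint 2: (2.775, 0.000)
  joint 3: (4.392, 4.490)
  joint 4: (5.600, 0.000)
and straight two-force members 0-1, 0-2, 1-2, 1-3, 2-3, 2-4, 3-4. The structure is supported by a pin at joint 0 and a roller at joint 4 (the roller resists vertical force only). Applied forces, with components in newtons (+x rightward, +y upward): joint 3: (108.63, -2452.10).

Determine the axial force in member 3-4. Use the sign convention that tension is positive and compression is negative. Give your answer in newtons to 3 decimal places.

-2081.729

N=5 nodes, M=7 members, R=3 reactions → 2N=10, M+R=10
member 0 (0-1): L=5.5226, (cx,cy)=(0.2234,0.9747)
member 1 (0-2): L=2.7750, (cx,cy)=(1.0000,0.0000)
member 2 (1-2): L=5.5992, (cx,cy)=(0.2752,-0.9614)
member 3 (1-3): L=3.2818, (cx,cy)=(0.9623,-0.2721)
member 4 (2-3): L=4.7723, (cx,cy)=(0.3388,0.9408)
member 5 (2-4): L=2.8250, (cx,cy)=(1.0000,0.0000)
member 6 (3-4): L=4.6497, (cx,cy)=(0.2598,-0.9657)
solve A·x = −loads:
  F[0-1] = -453.3163 N (compression)
  F[0-2] = +209.9209 N (tension)
  F[1-2] = +532.5030 N (tension)
  F[1-3] = -257.5629 N (compression)
  F[2-3] = -544.1255 N (compression)
  F[2-4] = +540.8410 N (tension)
  F[3-4] = -2081.7286 N (compression)
  Rx@0 = -108.6300 N
  Ry@0 = +441.8550 N
  Ry@4 = +2010.2450 N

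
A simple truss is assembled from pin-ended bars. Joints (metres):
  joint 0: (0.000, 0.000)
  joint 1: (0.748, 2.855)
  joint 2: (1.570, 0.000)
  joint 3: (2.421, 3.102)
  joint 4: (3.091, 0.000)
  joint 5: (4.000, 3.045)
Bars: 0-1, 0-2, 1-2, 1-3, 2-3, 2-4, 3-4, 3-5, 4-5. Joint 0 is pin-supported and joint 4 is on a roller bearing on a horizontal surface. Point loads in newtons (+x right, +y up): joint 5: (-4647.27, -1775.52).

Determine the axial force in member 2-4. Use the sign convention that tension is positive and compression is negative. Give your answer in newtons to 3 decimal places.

-1481.734

N=6 nodes, M=9 members, R=3 reactions → 2N=12, M+R=12
member 0 (0-1): L=2.9514, (cx,cy)=(0.2534,0.9674)
member 1 (0-2): L=1.5700, (cx,cy)=(1.0000,0.0000)
member 2 (1-2): L=2.9710, (cx,cy)=(0.2767,-0.9610)
member 3 (1-3): L=1.6911, (cx,cy)=(0.9893,0.1461)
member 4 (2-3): L=3.2166, (cx,cy)=(0.2646,0.9644)
member 5 (2-4): L=1.5210, (cx,cy)=(1.0000,0.0000)
member 6 (3-4): L=3.1735, (cx,cy)=(0.2111,-0.9775)
member 7 (3-5): L=1.5800, (cx,cy)=(0.9993,-0.0361)
member 8 (4-5): L=3.1778, (cx,cy)=(0.2860,0.9582)
solve A·x = −loads:
  F[0-1] = -4192.8605 N (compression)
  F[0-2] = -3584.6212 N (compression)
  F[1-2] = +3892.0274 N (tension)
  F[1-3] = -2162.6734 N (compression)
  F[2-3] = -3878.2851 N (compression)
  F[2-4] = -1481.7340 N (compression)
  F[3-4] = +4299.9292 N (tension)
  F[3-5] = -4075.9956 N (compression)
  F[4-5] = -2006.3999 N (compression)
  Rx@0 = +4647.2700 N
  Ry@0 = +4055.9655 N
  Ry@4 = -2280.4455 N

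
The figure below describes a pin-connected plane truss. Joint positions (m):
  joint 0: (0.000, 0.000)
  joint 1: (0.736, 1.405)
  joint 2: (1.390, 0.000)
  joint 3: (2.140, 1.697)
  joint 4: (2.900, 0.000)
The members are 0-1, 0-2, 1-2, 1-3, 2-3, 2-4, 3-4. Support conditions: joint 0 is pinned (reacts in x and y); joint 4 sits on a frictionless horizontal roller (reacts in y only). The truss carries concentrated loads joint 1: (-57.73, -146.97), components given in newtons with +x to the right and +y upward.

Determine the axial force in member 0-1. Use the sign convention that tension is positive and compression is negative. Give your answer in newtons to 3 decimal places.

-155.381

N=5 nodes, M=7 members, R=3 reactions → 2N=10, M+R=10
member 0 (0-1): L=1.5861, (cx,cy)=(0.4640,0.8858)
member 1 (0-2): L=1.3900, (cx,cy)=(1.0000,0.0000)
member 2 (1-2): L=1.5498, (cx,cy)=(0.4220,-0.9066)
member 3 (1-3): L=1.4340, (cx,cy)=(0.9790,0.2036)
member 4 (2-3): L=1.8553, (cx,cy)=(0.4042,0.9147)
member 5 (2-4): L=1.5100, (cx,cy)=(1.0000,0.0000)
member 6 (3-4): L=1.8594, (cx,cy)=(0.4087,-0.9127)
solve A·x = −loads:
  F[0-1] = -155.3807 N (compression)
  F[0-2] = +14.3714 N (tension)
  F[1-2] = -12.3896 N (compression)
  F[1-3] = -9.3386 N (compression)
  F[2-3] = +12.2804 N (tension)
  F[2-4] = +4.1788 N (tension)
  F[3-4] = -10.2238 N (compression)
  Rx@0 = +57.7300 N
  Ry@0 = +137.6392 N
  Ry@4 = +9.3308 N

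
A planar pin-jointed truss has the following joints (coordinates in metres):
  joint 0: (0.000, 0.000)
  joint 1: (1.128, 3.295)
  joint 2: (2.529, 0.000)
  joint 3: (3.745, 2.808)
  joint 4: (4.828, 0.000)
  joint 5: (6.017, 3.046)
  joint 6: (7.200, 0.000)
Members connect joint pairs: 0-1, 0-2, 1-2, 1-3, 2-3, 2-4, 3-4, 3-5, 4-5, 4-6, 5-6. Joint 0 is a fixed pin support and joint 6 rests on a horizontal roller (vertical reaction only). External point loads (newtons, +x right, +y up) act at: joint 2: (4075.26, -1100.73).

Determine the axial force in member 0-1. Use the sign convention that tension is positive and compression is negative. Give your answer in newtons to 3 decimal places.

-754.784

N=7 nodes, M=11 members, R=3 reactions → 2N=14, M+R=14
member 0 (0-1): L=3.4827, (cx,cy)=(0.3239,0.9461)
member 1 (0-2): L=2.5290, (cx,cy)=(1.0000,0.0000)
member 2 (1-2): L=3.5805, (cx,cy)=(0.3913,-0.9203)
member 3 (1-3): L=2.6619, (cx,cy)=(0.9831,-0.1830)
member 4 (2-3): L=3.0600, (cx,cy)=(0.3974,0.9177)
member 5 (2-4): L=2.2990, (cx,cy)=(1.0000,0.0000)
member 6 (3-4): L=3.0096, (cx,cy)=(0.3598,-0.9330)
member 7 (3-5): L=2.2844, (cx,cy)=(0.9946,0.1042)
member 8 (4-5): L=3.2698, (cx,cy)=(0.3636,0.9315)
member 9 (4-6): L=2.3720, (cx,cy)=(1.0000,0.0000)
member 10 (5-6): L=3.2677, (cx,cy)=(0.3620,-0.9322)
solve A·x = −loads:
  F[0-1] = -754.7838 N (compression)
  F[0-2] = +4319.7223 N (tension)
  F[1-2] = +896.3222 N (tension)
  F[1-3] = -605.4007 N (compression)
  F[2-3] = +300.6298 N (tension)
  F[2-4] = +475.7164 N (tension)
  F[3-4] = -449.6358 N (compression)
  F[3-5] = -315.6338 N (compression)
  F[4-5] = +450.3436 N (tension)
  F[4-6] = +150.1592 N (tension)
  F[5-6] = -414.7670 N (compression)
  Rx@0 = -4075.2600 N
  Ry@0 = +714.0986 N
  Ry@6 = +386.6314 N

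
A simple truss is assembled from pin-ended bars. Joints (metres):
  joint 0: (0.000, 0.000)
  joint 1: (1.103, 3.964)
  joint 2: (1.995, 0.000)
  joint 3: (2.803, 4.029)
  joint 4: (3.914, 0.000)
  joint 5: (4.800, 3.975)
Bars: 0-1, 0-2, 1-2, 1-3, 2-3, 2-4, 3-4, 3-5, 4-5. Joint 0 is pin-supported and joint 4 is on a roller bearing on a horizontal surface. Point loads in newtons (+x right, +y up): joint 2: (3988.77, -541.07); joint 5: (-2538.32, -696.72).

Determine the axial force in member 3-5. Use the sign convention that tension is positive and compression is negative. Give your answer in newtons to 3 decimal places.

-2369.615

N=6 nodes, M=9 members, R=3 reactions → 2N=12, M+R=12
member 0 (0-1): L=4.1146, (cx,cy)=(0.2681,0.9634)
member 1 (0-2): L=1.9950, (cx,cy)=(1.0000,0.0000)
member 2 (1-2): L=4.0631, (cx,cy)=(0.2195,-0.9756)
member 3 (1-3): L=1.7012, (cx,cy)=(0.9993,0.0382)
member 4 (2-3): L=4.1092, (cx,cy)=(0.1966,0.9805)
member 5 (2-4): L=1.9190, (cx,cy)=(1.0000,0.0000)
member 6 (3-4): L=4.1794, (cx,cy)=(0.2658,-0.9640)
member 7 (3-5): L=1.9977, (cx,cy)=(0.9996,-0.0270)
member 8 (4-5): L=4.0725, (cx,cy)=(0.2176,0.9760)
solve A·x = −loads:
  F[0-1] = -2787.4705 N (compression)
  F[0-2] = +2197.6873 N (tension)
  F[1-2] = +2700.0820 N (tension)
  F[1-3] = -1340.9806 N (compression)
  F[2-3] = -2134.8189 N (compression)
  F[2-4] = -778.5472 N (compression)
  F[3-4] = +2290.8545 N (tension)
  F[3-5] = -2369.6150 N (compression)
  F[4-5] = -779.4413 N (compression)
  Rx@0 = -1450.4500 N
  Ry@0 = +2685.4475 N
  Ry@4 = -1447.6575 N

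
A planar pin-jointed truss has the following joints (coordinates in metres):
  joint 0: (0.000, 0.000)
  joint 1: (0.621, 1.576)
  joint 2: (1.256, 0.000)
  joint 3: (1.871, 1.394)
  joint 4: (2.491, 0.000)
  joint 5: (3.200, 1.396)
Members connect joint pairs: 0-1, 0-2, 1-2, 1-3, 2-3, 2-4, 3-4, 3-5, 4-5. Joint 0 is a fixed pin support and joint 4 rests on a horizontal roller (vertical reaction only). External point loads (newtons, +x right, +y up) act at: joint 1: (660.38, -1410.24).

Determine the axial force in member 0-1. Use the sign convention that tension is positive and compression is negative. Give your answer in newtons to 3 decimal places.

N=6 nodes, M=9 members, R=3 reactions → 2N=12, M+R=12
member 0 (0-1): L=1.6939, (cx,cy)=(0.3666,0.9304)
member 1 (0-2): L=1.2560, (cx,cy)=(1.0000,0.0000)
member 2 (1-2): L=1.6991, (cx,cy)=(0.3737,-0.9275)
member 3 (1-3): L=1.2632, (cx,cy)=(0.9896,-0.1441)
member 4 (2-3): L=1.5236, (cx,cy)=(0.4036,0.9149)
member 5 (2-4): L=1.2350, (cx,cy)=(1.0000,0.0000)
member 6 (3-4): L=1.5257, (cx,cy)=(0.4064,-0.9137)
member 7 (3-5): L=1.3290, (cx,cy)=(1.0000,0.0015)
member 8 (4-5): L=1.5657, (cx,cy)=(0.4528,0.8916)
solve A·x = −loads:
  F[0-1] = -688.8202 N (compression)
  F[0-2] = +912.9028 N (tension)
  F[1-2] = -728.9420 N (compression)
  F[1-3] = -647.2334 N (compression)
  F[2-3] = +738.9986 N (tension)
  F[2-4] = +342.1906 N (tension)
  F[3-4] = -842.0423 N (compression)
  F[3-5] = -0.0000 N (compression)
  F[4-5] = +0.0000 N (tension)
  Rx@0 = -660.3800 N
  Ry@0 = +640.8631 N
  Ry@4 = +769.3769 N

-688.820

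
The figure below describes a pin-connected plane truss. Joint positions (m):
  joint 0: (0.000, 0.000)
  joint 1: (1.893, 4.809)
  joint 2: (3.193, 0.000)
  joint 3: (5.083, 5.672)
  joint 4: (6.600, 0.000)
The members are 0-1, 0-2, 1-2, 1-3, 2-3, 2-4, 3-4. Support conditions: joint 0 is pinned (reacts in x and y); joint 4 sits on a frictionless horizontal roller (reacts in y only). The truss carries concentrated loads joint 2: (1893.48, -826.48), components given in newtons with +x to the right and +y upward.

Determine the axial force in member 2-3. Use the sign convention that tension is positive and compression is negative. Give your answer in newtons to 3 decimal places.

N=5 nodes, M=7 members, R=3 reactions → 2N=10, M+R=10
member 0 (0-1): L=5.1682, (cx,cy)=(0.3663,0.9305)
member 1 (0-2): L=3.1930, (cx,cy)=(1.0000,0.0000)
member 2 (1-2): L=4.9816, (cx,cy)=(0.2610,-0.9653)
member 3 (1-3): L=3.3047, (cx,cy)=(0.9653,0.2611)
member 4 (2-3): L=5.9786, (cx,cy)=(0.3161,0.9487)
member 5 (2-4): L=3.4070, (cx,cy)=(1.0000,0.0000)
member 6 (3-4): L=5.8714, (cx,cy)=(0.2584,-0.9660)
solve A·x = −loads:
  F[0-1] = -458.5030 N (compression)
  F[0-2] = +2061.4209 N (tension)
  F[1-2] = +367.9775 N (tension)
  F[1-3] = -273.4572 N (compression)
  F[2-3] = +496.7268 N (tension)
  F[2-4] = +106.9391 N (tension)
  F[3-4] = -413.8947 N (compression)
  Rx@0 = -1893.4800 N
  Ry@0 = +426.6390 N
  Ry@4 = +399.8410 N

496.727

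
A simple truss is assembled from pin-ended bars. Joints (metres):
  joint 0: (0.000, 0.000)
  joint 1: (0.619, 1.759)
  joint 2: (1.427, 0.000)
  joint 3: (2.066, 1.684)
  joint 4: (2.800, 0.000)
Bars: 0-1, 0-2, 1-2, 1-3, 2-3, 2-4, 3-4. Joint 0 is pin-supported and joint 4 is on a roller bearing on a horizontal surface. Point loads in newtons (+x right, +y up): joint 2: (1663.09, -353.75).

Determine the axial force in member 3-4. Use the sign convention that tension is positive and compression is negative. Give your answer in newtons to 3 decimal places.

-196.667

N=5 nodes, M=7 members, R=3 reactions → 2N=10, M+R=10
member 0 (0-1): L=1.8647, (cx,cy)=(0.3320,0.9433)
member 1 (0-2): L=1.4270, (cx,cy)=(1.0000,0.0000)
member 2 (1-2): L=1.9357, (cx,cy)=(0.4174,-0.9087)
member 3 (1-3): L=1.4489, (cx,cy)=(0.9987,-0.0518)
member 4 (2-3): L=1.8012, (cx,cy)=(0.3548,0.9350)
member 5 (2-4): L=1.3730, (cx,cy)=(1.0000,0.0000)
member 6 (3-4): L=1.8370, (cx,cy)=(0.3996,-0.9167)
solve A·x = −loads:
  F[0-1] = -183.8910 N (compression)
  F[0-2] = +1724.1327 N (tension)
  F[1-2] = +199.1118 N (tension)
  F[1-3] = -144.3493 N (compression)
  F[2-3] = +184.8375 N (tension)
  F[2-4] = +78.5808 N (tension)
  F[3-4] = -196.6673 N (compression)
  Rx@0 = -1663.0900 N
  Ry@0 = +173.4638 N
  Ry@4 = +180.2862 N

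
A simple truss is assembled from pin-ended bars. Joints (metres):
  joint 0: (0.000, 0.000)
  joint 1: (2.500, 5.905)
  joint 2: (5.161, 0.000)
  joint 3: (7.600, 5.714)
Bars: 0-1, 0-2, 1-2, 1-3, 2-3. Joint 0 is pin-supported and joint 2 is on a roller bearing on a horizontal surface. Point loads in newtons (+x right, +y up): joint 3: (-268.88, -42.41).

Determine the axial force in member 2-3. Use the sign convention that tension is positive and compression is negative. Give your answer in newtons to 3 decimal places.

N=4 nodes, M=5 members, R=3 reactions → 2N=8, M+R=8
member 0 (0-1): L=6.4124, (cx,cy)=(0.3899,0.9209)
member 1 (0-2): L=5.1610, (cx,cy)=(1.0000,0.0000)
member 2 (1-2): L=6.4769, (cx,cy)=(0.4108,-0.9117)
member 3 (1-3): L=5.1036, (cx,cy)=(0.9993,-0.0374)
member 4 (2-3): L=6.2128, (cx,cy)=(0.3926,0.9197)
solve A·x = −loads:
  F[0-1] = -301.5063 N (compression)
  F[0-2] = -151.3321 N (compression)
  F[1-2] = +314.6768 N (tension)
  F[1-3] = -247.0047 N (compression)
  F[2-3] = -56.1629 N (compression)
  Rx@0 = +268.8800 N
  Ry@0 = +277.6482 N
  Ry@2 = -235.2382 N

-56.163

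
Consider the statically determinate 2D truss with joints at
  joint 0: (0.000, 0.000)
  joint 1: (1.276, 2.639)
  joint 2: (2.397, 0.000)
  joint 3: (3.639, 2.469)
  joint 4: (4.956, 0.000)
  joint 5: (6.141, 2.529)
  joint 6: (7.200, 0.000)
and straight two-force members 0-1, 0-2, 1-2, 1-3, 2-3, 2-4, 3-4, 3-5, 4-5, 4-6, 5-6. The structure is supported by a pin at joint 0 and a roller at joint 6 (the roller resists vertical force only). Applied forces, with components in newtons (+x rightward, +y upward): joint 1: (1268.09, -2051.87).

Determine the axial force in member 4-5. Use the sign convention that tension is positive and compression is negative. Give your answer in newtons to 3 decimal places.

N=7 nodes, M=11 members, R=3 reactions → 2N=14, M+R=14
member 0 (0-1): L=2.9313, (cx,cy)=(0.4353,0.9003)
member 1 (0-2): L=2.3970, (cx,cy)=(1.0000,0.0000)
member 2 (1-2): L=2.8672, (cx,cy)=(0.3910,-0.9204)
member 3 (1-3): L=2.3691, (cx,cy)=(0.9974,-0.0718)
member 4 (2-3): L=2.7638, (cx,cy)=(0.4494,0.8933)
member 5 (2-4): L=2.5590, (cx,cy)=(1.0000,0.0000)
member 6 (3-4): L=2.7983, (cx,cy)=(0.4706,-0.8823)
member 7 (3-5): L=2.5027, (cx,cy)=(0.9997,0.0240)
member 8 (4-5): L=2.7929, (cx,cy)=(0.4243,0.9055)
member 9 (4-6): L=2.2440, (cx,cy)=(1.0000,0.0000)
member 10 (5-6): L=2.7418, (cx,cy)=(0.3862,-0.9224)
solve A·x = −loads:
  F[0-1] = -1358.9516 N (compression)
  F[0-2] = +1859.6448 N (tension)
  F[1-2] = -778.5035 N (compression)
  F[1-3] = -1559.2923 N (compression)
  F[2-3] = +802.0885 N (tension)
  F[2-4] = +1194.8275 N (tension)
  F[3-4] = -959.1213 N (compression)
  F[3-5] = -743.6367 N (compression)
  F[4-5] = +934.5479 N (tension)
  F[4-6] = +346.8977 N (tension)
  F[5-6] = -898.1256 N (compression)
  Rx@0 = -1268.0900 N
  Ry@0 = +1223.4428 N
  Ry@6 = +828.4272 N

934.548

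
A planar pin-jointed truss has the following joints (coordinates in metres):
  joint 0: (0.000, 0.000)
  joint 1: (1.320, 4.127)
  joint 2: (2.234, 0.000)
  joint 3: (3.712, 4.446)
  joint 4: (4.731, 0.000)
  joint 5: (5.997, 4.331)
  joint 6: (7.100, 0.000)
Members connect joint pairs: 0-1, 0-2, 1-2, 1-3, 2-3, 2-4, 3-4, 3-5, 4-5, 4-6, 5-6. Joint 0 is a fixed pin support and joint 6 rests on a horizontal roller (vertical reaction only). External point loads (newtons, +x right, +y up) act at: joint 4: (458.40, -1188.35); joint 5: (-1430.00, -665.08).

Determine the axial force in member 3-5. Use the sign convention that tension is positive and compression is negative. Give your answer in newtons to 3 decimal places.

-1478.994

N=7 nodes, M=11 members, R=3 reactions → 2N=14, M+R=14
member 0 (0-1): L=4.3330, (cx,cy)=(0.3046,0.9525)
member 1 (0-2): L=2.2340, (cx,cy)=(1.0000,0.0000)
member 2 (1-2): L=4.2270, (cx,cy)=(0.2162,-0.9763)
member 3 (1-3): L=2.4132, (cx,cy)=(0.9912,0.1322)
member 4 (2-3): L=4.6852, (cx,cy)=(0.3155,0.9489)
member 5 (2-4): L=2.4970, (cx,cy)=(1.0000,0.0000)
member 6 (3-4): L=4.5613, (cx,cy)=(0.2234,-0.9747)
member 7 (3-5): L=2.2879, (cx,cy)=(0.9987,-0.0503)
member 8 (4-5): L=4.5122, (cx,cy)=(0.2806,0.9598)
member 9 (4-6): L=2.3690, (cx,cy)=(1.0000,0.0000)
member 10 (5-6): L=4.4692, (cx,cy)=(0.2468,-0.9691)
solve A·x = −loads:
  F[0-1] = -1440.6050 N (compression)
  F[0-2] = -532.7316 N (compression)
  F[1-2] = +1306.8324 N (tension)
  F[1-3] = -727.8308 N (compression)
  F[2-3] = -1344.5712 N (compression)
  F[2-4] = +174.0010 N (tension)
  F[3-4] = +1483.9753 N (tension)
  F[3-5] = -1478.9939 N (compression)
  F[4-5] = -268.9215 N (compression)
  F[4-6] = +122.5757 N (tension)
  F[5-6] = -496.6645 N (compression)
  Rx@0 = +971.6000 N
  Ry@0 = +1372.1288 N
  Ry@6 = +481.3012 N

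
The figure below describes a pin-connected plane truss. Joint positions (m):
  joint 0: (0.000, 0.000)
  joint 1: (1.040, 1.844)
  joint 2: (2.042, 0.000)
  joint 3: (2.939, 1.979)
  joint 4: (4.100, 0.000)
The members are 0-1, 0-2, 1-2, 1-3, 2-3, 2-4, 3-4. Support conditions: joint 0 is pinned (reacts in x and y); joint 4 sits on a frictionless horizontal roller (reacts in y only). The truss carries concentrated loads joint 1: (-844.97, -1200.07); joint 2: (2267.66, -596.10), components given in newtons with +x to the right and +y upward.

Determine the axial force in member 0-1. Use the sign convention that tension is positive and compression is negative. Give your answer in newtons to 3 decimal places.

-1808.117

N=5 nodes, M=7 members, R=3 reactions → 2N=10, M+R=10
member 0 (0-1): L=2.1171, (cx,cy)=(0.4912,0.8710)
member 1 (0-2): L=2.0420, (cx,cy)=(1.0000,0.0000)
member 2 (1-2): L=2.0987, (cx,cy)=(0.4774,-0.8787)
member 3 (1-3): L=1.9038, (cx,cy)=(0.9975,0.0709)
member 4 (2-3): L=2.1728, (cx,cy)=(0.4128,0.9108)
member 5 (2-4): L=2.0580, (cx,cy)=(1.0000,0.0000)
member 6 (3-4): L=2.2944, (cx,cy)=(0.5060,-0.8625)
solve A·x = −loads:
  F[0-1] = -1808.1165 N (compression)
  F[0-2] = +2310.9231 N (tension)
  F[1-2] = +407.3630 N (tension)
  F[1-3] = -238.3583 N (compression)
  F[2-3] = +261.4897 N (tension)
  F[2-4] = +129.8070 N (tension)
  F[3-4] = -256.5304 N (compression)
  Rx@0 = -1422.6900 N
  Ry@0 = +1574.9055 N
  Ry@4 = +221.2645 N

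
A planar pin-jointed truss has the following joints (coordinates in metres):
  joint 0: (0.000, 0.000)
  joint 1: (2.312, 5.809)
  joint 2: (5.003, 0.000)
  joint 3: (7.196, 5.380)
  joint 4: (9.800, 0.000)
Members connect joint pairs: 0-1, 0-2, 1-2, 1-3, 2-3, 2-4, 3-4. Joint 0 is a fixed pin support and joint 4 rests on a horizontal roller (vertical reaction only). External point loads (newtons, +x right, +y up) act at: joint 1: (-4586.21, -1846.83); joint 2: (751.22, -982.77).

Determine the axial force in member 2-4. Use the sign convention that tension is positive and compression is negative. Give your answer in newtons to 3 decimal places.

N=5 nodes, M=7 members, R=3 reactions → 2N=10, M+R=10
member 0 (0-1): L=6.2522, (cx,cy)=(0.3698,0.9291)
member 1 (0-2): L=5.0030, (cx,cy)=(1.0000,0.0000)
member 2 (1-2): L=6.4020, (cx,cy)=(0.4203,-0.9074)
member 3 (1-3): L=4.9028, (cx,cy)=(0.9962,-0.0875)
member 4 (2-3): L=5.8098, (cx,cy)=(0.3775,0.9260)
member 5 (2-4): L=4.7970, (cx,cy)=(1.0000,0.0000)
member 6 (3-4): L=5.9771, (cx,cy)=(0.4357,-0.9001)
solve A·x = −loads:
  F[0-1] = -4962.4467 N (compression)
  F[0-2] = -1999.9234 N (compression)
  F[1-2] = +2897.5901 N (tension)
  F[1-3] = +1539.0865 N (tension)
  F[2-3] = -1777.9387 N (compression)
  F[2-4] = -862.0712 N (compression)
  F[3-4] = +1978.7439 N (tension)
  Rx@0 = +3834.9900 N
  Ry@0 = +4610.6841 N
  Ry@4 = -1781.0841 N

-862.071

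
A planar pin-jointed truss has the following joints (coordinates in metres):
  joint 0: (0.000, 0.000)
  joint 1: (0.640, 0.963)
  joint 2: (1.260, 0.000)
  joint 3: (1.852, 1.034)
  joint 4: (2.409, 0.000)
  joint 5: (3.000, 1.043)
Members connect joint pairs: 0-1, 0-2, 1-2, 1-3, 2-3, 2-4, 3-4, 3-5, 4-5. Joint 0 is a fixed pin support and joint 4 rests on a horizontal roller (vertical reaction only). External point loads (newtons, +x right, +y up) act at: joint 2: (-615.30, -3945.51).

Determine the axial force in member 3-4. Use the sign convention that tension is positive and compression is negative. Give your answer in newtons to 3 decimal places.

-2344.025

N=6 nodes, M=9 members, R=3 reactions → 2N=12, M+R=12
member 0 (0-1): L=1.1563, (cx,cy)=(0.5535,0.8328)
member 1 (0-2): L=1.2600, (cx,cy)=(1.0000,0.0000)
member 2 (1-2): L=1.1453, (cx,cy)=(0.5413,-0.8408)
member 3 (1-3): L=1.2141, (cx,cy)=(0.9983,0.0585)
member 4 (2-3): L=1.1915, (cx,cy)=(0.4969,0.8678)
member 5 (2-4): L=1.1490, (cx,cy)=(1.0000,0.0000)
member 6 (3-4): L=1.1745, (cx,cy)=(0.4743,-0.8804)
member 7 (3-5): L=1.1480, (cx,cy)=(1.0000,0.0078)
member 8 (4-5): L=1.1988, (cx,cy)=(0.4930,0.8700)
solve A·x = −loads:
  F[0-1] = -2259.5438 N (compression)
  F[0-2] = +635.3623 N (tension)
  F[1-2] = +2072.8336 N (tension)
  F[1-3] = -2376.8195 N (compression)
  F[2-3] = +2538.1155 N (tension)
  F[2-4] = +1111.6589 N (tension)
  F[3-4] = -2344.0251 N (compression)
  F[3-5] = +0.0000 N (tension)
  F[4-5] = -0.0000 N (compression)
  Rx@0 = +615.3000 N
  Ry@0 = +1881.8560 N
  Ry@4 = +2063.6540 N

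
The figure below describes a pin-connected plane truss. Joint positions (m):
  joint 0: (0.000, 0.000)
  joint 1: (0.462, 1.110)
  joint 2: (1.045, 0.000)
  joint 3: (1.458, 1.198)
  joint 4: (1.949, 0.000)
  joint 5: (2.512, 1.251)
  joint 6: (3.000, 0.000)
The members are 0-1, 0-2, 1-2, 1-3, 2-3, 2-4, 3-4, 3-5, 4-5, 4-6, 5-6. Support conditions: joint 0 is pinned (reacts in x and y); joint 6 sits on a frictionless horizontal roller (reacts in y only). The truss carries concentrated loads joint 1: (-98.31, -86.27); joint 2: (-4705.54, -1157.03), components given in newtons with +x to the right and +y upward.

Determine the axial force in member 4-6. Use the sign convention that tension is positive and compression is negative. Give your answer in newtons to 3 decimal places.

148.211

N=7 nodes, M=11 members, R=3 reactions → 2N=14, M+R=14
member 0 (0-1): L=1.2023, (cx,cy)=(0.3843,0.9232)
member 1 (0-2): L=1.0450, (cx,cy)=(1.0000,0.0000)
member 2 (1-2): L=1.2538, (cx,cy)=(0.4650,-0.8853)
member 3 (1-3): L=0.9999, (cx,cy)=(0.9961,0.0880)
member 4 (2-3): L=1.2672, (cx,cy)=(0.3259,0.9454)
member 5 (2-4): L=0.9040, (cx,cy)=(1.0000,0.0000)
member 6 (3-4): L=1.2947, (cx,cy)=(0.3792,-0.9253)
member 7 (3-5): L=1.0553, (cx,cy)=(0.9987,0.0502)
member 8 (4-5): L=1.3718, (cx,cy)=(0.4104,0.9119)
member 9 (4-6): L=1.0510, (cx,cy)=(1.0000,0.0000)
member 10 (5-6): L=1.3428, (cx,cy)=(0.3634,-0.9316)
solve A·x = −loads:
  F[0-1] = -935.1539 N (compression)
  F[0-2] = -4444.5068 N (compression)
  F[1-2] = +813.9296 N (tension)
  F[1-3] = -641.9937 N (compression)
  F[2-3] = +461.6523 N (tension)
  F[2-4] = +489.0418 N (tension)
  F[3-4] = -428.3640 N (compression)
  F[3-5] = -327.0041 N (compression)
  F[4-5] = +434.6552 N (tension)
  F[4-6] = +148.2112 N (tension)
  F[5-6] = -407.8275 N (compression)
  Rx@0 = +4803.8500 N
  Ry@0 = +863.3570 N
  Ry@6 = +379.9430 N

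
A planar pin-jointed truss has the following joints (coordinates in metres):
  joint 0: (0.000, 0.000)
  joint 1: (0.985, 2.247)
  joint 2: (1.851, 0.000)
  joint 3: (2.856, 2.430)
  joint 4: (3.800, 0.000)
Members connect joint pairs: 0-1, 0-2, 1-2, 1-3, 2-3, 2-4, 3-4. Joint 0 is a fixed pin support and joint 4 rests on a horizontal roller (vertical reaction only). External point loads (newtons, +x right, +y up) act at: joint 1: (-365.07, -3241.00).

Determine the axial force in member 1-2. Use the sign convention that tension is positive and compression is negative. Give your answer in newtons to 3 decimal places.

-723.678

N=5 nodes, M=7 members, R=3 reactions → 2N=10, M+R=10
member 0 (0-1): L=2.4534, (cx,cy)=(0.4015,0.9159)
member 1 (0-2): L=1.8510, (cx,cy)=(1.0000,0.0000)
member 2 (1-2): L=2.4081, (cx,cy)=(0.3596,-0.9331)
member 3 (1-3): L=1.8799, (cx,cy)=(0.9953,0.0973)
member 4 (2-3): L=2.6296, (cx,cy)=(0.3822,0.9241)
member 5 (2-4): L=1.9490, (cx,cy)=(1.0000,0.0000)
member 6 (3-4): L=2.6069, (cx,cy)=(0.3621,-0.9321)
solve A·x = −loads:
  F[0-1] = -2857.1507 N (compression)
  F[0-2] = +782.0234 N (tension)
  F[1-2] = -723.6784 N (compression)
  F[1-3] = -524.2647 N (compression)
  F[2-3] = +730.7367 N (tension)
  F[2-4] = +242.4991 N (tension)
  F[3-4] = -669.6779 N (compression)
  Rx@0 = +365.0700 N
  Ry@0 = +2616.7703 N
  Ry@4 = +624.2297 N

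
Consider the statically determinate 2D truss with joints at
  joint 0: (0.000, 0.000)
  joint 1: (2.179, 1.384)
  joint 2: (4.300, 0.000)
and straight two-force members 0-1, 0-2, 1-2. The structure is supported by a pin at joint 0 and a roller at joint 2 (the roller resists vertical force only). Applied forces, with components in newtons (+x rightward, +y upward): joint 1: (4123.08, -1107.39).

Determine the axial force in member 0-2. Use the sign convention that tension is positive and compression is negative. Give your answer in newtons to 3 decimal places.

N=3 nodes, M=3 members, R=3 reactions → 2N=6, M+R=6
member 0 (0-1): L=2.5814, (cx,cy)=(0.8441,0.5361)
member 1 (0-2): L=4.3000, (cx,cy)=(1.0000,0.0000)
member 2 (1-2): L=2.5326, (cx,cy)=(0.8375,-0.5465)
solve A·x = −loads:
  F[0-1] = +1456.3691 N (tension)
  F[0-2] = +2893.7243 N (tension)
  F[1-2] = -3455.2879 N (compression)
  Rx@0 = -4123.0800 N
  Ry@0 = -780.8299 N
  Ry@2 = +1888.2199 N

2893.724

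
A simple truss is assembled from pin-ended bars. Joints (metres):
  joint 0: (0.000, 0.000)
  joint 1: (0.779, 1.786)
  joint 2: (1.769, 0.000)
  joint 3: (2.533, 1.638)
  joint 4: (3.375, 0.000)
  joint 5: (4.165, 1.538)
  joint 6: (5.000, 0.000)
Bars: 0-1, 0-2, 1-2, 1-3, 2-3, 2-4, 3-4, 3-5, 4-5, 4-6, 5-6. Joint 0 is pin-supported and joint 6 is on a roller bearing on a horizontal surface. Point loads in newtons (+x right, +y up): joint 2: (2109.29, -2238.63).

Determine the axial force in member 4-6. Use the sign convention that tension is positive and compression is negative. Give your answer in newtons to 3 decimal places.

N=7 nodes, M=11 members, R=3 reactions → 2N=14, M+R=14
member 0 (0-1): L=1.9485, (cx,cy)=(0.3998,0.9166)
member 1 (0-2): L=1.7690, (cx,cy)=(1.0000,0.0000)
member 2 (1-2): L=2.0420, (cx,cy)=(0.4848,-0.8746)
member 3 (1-3): L=1.7602, (cx,cy)=(0.9965,-0.0841)
member 4 (2-3): L=1.8074, (cx,cy)=(0.4227,0.9063)
member 5 (2-4): L=1.6060, (cx,cy)=(1.0000,0.0000)
member 6 (3-4): L=1.8417, (cx,cy)=(0.4572,-0.8894)
member 7 (3-5): L=1.6351, (cx,cy)=(0.9981,-0.0612)
member 8 (4-5): L=1.7290, (cx,cy)=(0.4569,0.8895)
member 9 (4-6): L=1.6250, (cx,cy)=(1.0000,0.0000)
member 10 (5-6): L=1.7500, (cx,cy)=(0.4771,-0.8788)
solve A·x = −loads:
  F[0-1] = -1578.2193 N (compression)
  F[0-2] = +2740.2550 N (tension)
  F[1-2] = +1798.9954 N (tension)
  F[1-3] = -1508.4795 N (compression)
  F[2-3] = +733.9934 N (tension)
  F[2-4] = +1192.8763 N (tension)
  F[3-4] = -834.6475 N (compression)
  F[3-5] = -812.8169 N (compression)
  F[4-5] = +834.5161 N (tension)
  F[4-6] = +430.0018 N (tension)
  F[5-6] = -901.2263 N (compression)
  Rx@0 = -2109.2900 N
  Ry@0 = +1446.6027 N
  Ry@6 = +792.0273 N

430.002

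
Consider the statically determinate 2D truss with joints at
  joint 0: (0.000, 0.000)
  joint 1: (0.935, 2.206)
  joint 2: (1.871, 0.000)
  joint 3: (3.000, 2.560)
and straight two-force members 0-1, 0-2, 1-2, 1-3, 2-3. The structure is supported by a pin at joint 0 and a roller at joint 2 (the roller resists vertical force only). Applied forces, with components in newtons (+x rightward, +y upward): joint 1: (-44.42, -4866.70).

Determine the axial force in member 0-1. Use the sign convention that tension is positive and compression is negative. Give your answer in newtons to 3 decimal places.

-2701.192

N=4 nodes, M=5 members, R=3 reactions → 2N=8, M+R=8
member 0 (0-1): L=2.3960, (cx,cy)=(0.3902,0.9207)
member 1 (0-2): L=1.8710, (cx,cy)=(1.0000,0.0000)
member 2 (1-2): L=2.3964, (cx,cy)=(0.3906,-0.9206)
member 3 (1-3): L=2.0951, (cx,cy)=(0.9856,0.1690)
member 4 (2-3): L=2.7979, (cx,cy)=(0.4035,0.9150)
solve A·x = −loads:
  F[0-1] = -2701.1917 N (compression)
  F[0-2] = +1009.6903 N (tension)
  F[1-2] = -2585.0209 N (compression)
  F[1-3] = +0.0000 N (tension)
  F[2-3] = -0.0000 N (compression)
  Rx@0 = +44.4200 N
  Ry@0 = +2487.0239 N
  Ry@2 = +2379.6761 N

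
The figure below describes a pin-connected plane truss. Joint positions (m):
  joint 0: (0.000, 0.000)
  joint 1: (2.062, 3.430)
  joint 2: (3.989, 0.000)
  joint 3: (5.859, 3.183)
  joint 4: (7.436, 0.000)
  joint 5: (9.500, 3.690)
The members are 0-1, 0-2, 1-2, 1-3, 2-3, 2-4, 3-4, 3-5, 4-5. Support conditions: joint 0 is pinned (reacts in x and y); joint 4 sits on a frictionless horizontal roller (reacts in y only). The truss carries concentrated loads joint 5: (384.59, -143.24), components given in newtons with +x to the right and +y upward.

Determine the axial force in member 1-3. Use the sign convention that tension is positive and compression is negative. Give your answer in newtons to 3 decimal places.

278.950

N=6 nodes, M=9 members, R=3 reactions → 2N=12, M+R=12
member 0 (0-1): L=4.0021, (cx,cy)=(0.5152,0.8571)
member 1 (0-2): L=3.9890, (cx,cy)=(1.0000,0.0000)
member 2 (1-2): L=3.9342, (cx,cy)=(0.4898,-0.8718)
member 3 (1-3): L=3.8050, (cx,cy)=(0.9979,-0.0649)
member 4 (2-3): L=3.6917, (cx,cy)=(0.5065,0.8622)
member 5 (2-4): L=3.4470, (cx,cy)=(1.0000,0.0000)
member 6 (3-4): L=3.5522, (cx,cy)=(0.4439,-0.8961)
member 7 (3-5): L=3.6761, (cx,cy)=(0.9904,0.1379)
member 8 (4-5): L=4.2280, (cx,cy)=(0.4882,0.8727)
solve A·x = −loads:
  F[0-1] = +269.0687 N (tension)
  F[0-2] = +245.9576 N (tension)
  F[1-2] = -285.2765 N (compression)
  F[1-3] = +278.9499 N (tension)
  F[2-3] = +288.4597 N (tension)
  F[2-4] = -39.8898 N (compression)
  F[3-4] = -179.0406 N (compression)
  F[3-5] = +508.8264 N (tension)
  F[4-5] = -244.5330 N (compression)
  Rx@0 = -384.5900 N
  Ry@0 = -230.6058 N
  Ry@4 = +373.8458 N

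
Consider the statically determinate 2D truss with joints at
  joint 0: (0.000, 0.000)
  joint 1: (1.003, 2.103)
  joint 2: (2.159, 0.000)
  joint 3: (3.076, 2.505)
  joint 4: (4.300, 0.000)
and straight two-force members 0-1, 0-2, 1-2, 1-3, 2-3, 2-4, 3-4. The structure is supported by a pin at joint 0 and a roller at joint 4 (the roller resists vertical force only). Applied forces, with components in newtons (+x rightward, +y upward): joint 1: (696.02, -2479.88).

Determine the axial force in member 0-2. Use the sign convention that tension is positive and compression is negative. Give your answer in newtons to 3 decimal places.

N=5 nodes, M=7 members, R=3 reactions → 2N=10, M+R=10
member 0 (0-1): L=2.3299, (cx,cy)=(0.4305,0.9026)
member 1 (0-2): L=2.1590, (cx,cy)=(1.0000,0.0000)
member 2 (1-2): L=2.3998, (cx,cy)=(0.4817,-0.8763)
member 3 (1-3): L=2.1116, (cx,cy)=(0.9817,0.1904)
member 4 (2-3): L=2.6676, (cx,cy)=(0.3438,0.9391)
member 5 (2-4): L=2.1410, (cx,cy)=(1.0000,0.0000)
member 6 (3-4): L=2.7880, (cx,cy)=(0.4390,-0.8985)
solve A·x = −loads:
  F[0-1] = -1729.4856 N (compression)
  F[0-2] = +1440.5347 N (tension)
  F[1-2] = -1235.5831 N (compression)
  F[1-3] = -861.0891 N (compression)
  F[2-3] = +1153.0480 N (tension)
  F[2-4] = +448.9704 N (tension)
  F[3-4] = -1022.6717 N (compression)
  Rx@0 = -696.0200 N
  Ry@0 = +1561.0312 N
  Ry@4 = +918.8488 N

1440.535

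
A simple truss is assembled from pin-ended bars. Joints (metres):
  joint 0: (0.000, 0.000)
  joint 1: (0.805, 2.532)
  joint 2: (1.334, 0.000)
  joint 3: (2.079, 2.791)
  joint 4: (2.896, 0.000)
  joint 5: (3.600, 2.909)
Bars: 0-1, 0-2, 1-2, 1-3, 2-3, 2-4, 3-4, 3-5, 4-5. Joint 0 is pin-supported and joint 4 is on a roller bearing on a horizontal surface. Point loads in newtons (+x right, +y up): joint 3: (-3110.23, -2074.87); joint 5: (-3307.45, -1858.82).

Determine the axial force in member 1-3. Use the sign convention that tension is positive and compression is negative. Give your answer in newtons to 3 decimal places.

-3328.119

N=6 nodes, M=9 members, R=3 reactions → 2N=12, M+R=12
member 0 (0-1): L=2.6569, (cx,cy)=(0.3030,0.9530)
member 1 (0-2): L=1.3340, (cx,cy)=(1.0000,0.0000)
member 2 (1-2): L=2.5867, (cx,cy)=(0.2045,-0.9789)
member 3 (1-3): L=1.3001, (cx,cy)=(0.9800,0.1992)
member 4 (2-3): L=2.8887, (cx,cy)=(0.2579,0.9662)
member 5 (2-4): L=1.5620, (cx,cy)=(1.0000,0.0000)
member 6 (3-4): L=2.9081, (cx,cy)=(0.2809,-0.9597)
member 7 (3-5): L=1.5256, (cx,cy)=(0.9970,0.0773)
member 8 (4-5): L=2.9930, (cx,cy)=(0.2352,0.9719)
solve A·x = −loads:
  F[0-1] = -6771.5365 N (compression)
  F[0-2] = -4365.9982 N (compression)
  F[1-2] = +5915.2287 N (tension)
  F[1-3] = -3328.1191 N (compression)
  F[2-3] = -5992.9381 N (compression)
  F[2-4] = -1610.6982 N (compression)
  F[3-4] = +4326.6865 N (tension)
  F[3-5] = -2921.0308 N (compression)
  F[4-5] = -1680.0205 N (compression)
  Rx@0 = +6417.6800 N
  Ry@0 = +6453.2402 N
  Ry@4 = -2519.5502 N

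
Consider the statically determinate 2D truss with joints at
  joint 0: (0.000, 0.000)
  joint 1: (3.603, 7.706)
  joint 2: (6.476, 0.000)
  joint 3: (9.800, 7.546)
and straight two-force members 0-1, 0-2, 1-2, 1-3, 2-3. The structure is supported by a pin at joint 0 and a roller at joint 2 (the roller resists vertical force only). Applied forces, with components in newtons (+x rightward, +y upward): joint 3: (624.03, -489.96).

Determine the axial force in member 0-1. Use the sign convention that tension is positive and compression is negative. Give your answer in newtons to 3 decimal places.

1080.308

N=4 nodes, M=5 members, R=3 reactions → 2N=8, M+R=8
member 0 (0-1): L=8.5067, (cx,cy)=(0.4235,0.9059)
member 1 (0-2): L=6.4760, (cx,cy)=(1.0000,0.0000)
member 2 (1-2): L=8.2241, (cx,cy)=(0.3493,-0.9370)
member 3 (1-3): L=6.1991, (cx,cy)=(0.9997,-0.0258)
member 4 (2-3): L=8.2457, (cx,cy)=(0.4031,0.9151)
solve A·x = −loads:
  F[0-1] = +1080.3077 N (tension)
  F[0-2] = +166.4676 N (tension)
  F[1-2] = -1067.3060 N (compression)
  F[1-3] = +830.6888 N (tension)
  F[2-3] = -511.9611 N (compression)
  Rx@0 = -624.0300 N
  Ry@0 = -978.6222 N
  Ry@2 = +1468.5822 N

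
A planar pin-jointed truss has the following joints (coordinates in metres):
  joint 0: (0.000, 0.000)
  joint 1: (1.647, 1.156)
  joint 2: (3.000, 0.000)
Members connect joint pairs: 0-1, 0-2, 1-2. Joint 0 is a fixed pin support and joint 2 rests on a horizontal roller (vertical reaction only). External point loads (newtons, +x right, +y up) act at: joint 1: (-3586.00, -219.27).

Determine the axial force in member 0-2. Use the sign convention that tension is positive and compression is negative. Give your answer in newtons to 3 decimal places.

N=3 nodes, M=3 members, R=3 reactions → 2N=6, M+R=6
member 0 (0-1): L=2.0122, (cx,cy)=(0.8185,0.5745)
member 1 (0-2): L=3.0000, (cx,cy)=(1.0000,0.0000)
member 2 (1-2): L=1.7796, (cx,cy)=(0.7603,-0.6496)
solve A·x = −loads:
  F[0-1] = -2577.3835 N (compression)
  F[0-2] = -1476.3923 N (compression)
  F[1-2] = +1941.8883 N (tension)
  Rx@0 = +3586.0000 N
  Ry@0 = +1480.6961 N
  Ry@2 = -1261.4261 N

-1476.392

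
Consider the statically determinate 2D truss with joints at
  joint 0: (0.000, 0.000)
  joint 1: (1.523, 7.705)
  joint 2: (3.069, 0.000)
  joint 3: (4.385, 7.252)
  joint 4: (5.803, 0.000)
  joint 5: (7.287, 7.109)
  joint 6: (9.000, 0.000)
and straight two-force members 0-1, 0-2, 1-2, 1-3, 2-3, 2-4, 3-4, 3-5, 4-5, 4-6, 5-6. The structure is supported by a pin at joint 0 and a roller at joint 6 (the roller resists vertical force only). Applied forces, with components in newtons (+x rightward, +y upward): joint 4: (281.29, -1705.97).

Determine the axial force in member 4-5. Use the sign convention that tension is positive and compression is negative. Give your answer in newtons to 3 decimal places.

N=7 nodes, M=11 members, R=3 reactions → 2N=14, M+R=14
member 0 (0-1): L=7.8541, (cx,cy)=(0.1939,0.9810)
member 1 (0-2): L=3.0690, (cx,cy)=(1.0000,0.0000)
member 2 (1-2): L=7.8586, (cx,cy)=(0.1967,-0.9805)
member 3 (1-3): L=2.8976, (cx,cy)=(0.9877,-0.1563)
member 4 (2-3): L=7.3704, (cx,cy)=(0.1786,0.9839)
member 5 (2-4): L=2.7340, (cx,cy)=(1.0000,0.0000)
member 6 (3-4): L=7.3893, (cx,cy)=(0.1919,-0.9814)
member 7 (3-5): L=2.9055, (cx,cy)=(0.9988,-0.0492)
member 8 (4-5): L=7.2622, (cx,cy)=(0.2043,0.9789)
member 9 (4-6): L=3.1970, (cx,cy)=(1.0000,0.0000)
member 10 (5-6): L=7.3125, (cx,cy)=(0.2343,-0.9722)
solve A·x = −loads:
  F[0-1] = -617.7235 N (compression)
  F[0-2] = +401.0740 N (tension)
  F[1-2] = +658.3218 N (tension)
  F[1-3] = -252.3977 N (compression)
  F[2-3] = -655.9985 N (compression)
  F[2-4] = +647.7135 N (tension)
  F[3-4] = +642.0586 N (tension)
  F[3-5] = -490.2275 N (compression)
  F[4-5] = +1099.0349 N (tension)
  F[4-6] = +265.0515 N (tension)
  F[5-6] = -1131.4547 N (compression)
  Rx@0 = -281.2900 N
  Ry@0 = +605.9985 N
  Ry@6 = +1099.9715 N

1099.035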